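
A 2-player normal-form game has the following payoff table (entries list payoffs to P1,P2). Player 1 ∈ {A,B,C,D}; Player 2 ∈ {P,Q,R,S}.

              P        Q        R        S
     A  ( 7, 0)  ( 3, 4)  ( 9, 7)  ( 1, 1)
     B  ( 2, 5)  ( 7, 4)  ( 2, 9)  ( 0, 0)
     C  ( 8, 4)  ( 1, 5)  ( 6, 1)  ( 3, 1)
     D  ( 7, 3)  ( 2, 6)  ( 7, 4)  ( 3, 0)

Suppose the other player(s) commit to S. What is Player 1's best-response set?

u_1(A vs S) = 1
u_1(B vs S) = 0
u_1(C vs S) = 3
u_1(D vs S) = 3
max payoff 3 at {C,D}

P1 best: {C,D}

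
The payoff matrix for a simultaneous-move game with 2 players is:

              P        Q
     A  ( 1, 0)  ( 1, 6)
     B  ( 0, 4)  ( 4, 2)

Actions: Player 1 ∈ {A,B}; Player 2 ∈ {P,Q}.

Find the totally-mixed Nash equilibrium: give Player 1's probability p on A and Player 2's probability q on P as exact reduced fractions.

(p,q) = (1/4, 3/4)

P1 indiff ⇒ q·1+(1-q)·1 = q·0+(1-q)·4 ⇒ q(1) = (1-q)(3) ⇒ q = 3/4
P2 indiff ⇒ p·0+(1-p)·4 = p·6+(1-p)·2 ⇒ p(-6) = (1-p)(-2) ⇒ p = 1/4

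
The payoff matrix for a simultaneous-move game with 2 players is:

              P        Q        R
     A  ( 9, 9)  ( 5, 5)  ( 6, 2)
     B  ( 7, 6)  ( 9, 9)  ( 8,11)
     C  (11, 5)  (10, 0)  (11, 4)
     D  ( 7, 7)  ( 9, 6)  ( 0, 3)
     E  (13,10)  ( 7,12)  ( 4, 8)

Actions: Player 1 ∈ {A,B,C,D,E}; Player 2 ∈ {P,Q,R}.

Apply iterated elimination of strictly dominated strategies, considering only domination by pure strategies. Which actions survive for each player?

P1 drop A (C beats it: P:11>9 Q:10>5 R:11>6)
P1 drop B (C beats it: P:11>7 Q:10>9 R:11>8)
P1 drop D (C beats it: P:11>7 Q:10>9 R:11>0)
P2 drop R (P beats it: C:5>4 E:10>8)
P1→{C,E} P2→{P,Q}

IESDS → P1:{C,E} P2:{P,Q}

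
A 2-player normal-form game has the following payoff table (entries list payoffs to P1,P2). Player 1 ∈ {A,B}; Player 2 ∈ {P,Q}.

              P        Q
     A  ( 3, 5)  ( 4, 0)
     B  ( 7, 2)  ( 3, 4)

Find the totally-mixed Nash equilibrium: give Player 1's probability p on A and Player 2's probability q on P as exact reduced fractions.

P1 indiff ⇒ q·3+(1-q)·4 = q·7+(1-q)·3 ⇒ q(-4) = (1-q)(-1) ⇒ q = 1/5
P2 indiff ⇒ p·5+(1-p)·2 = p·0+(1-p)·4 ⇒ p(5) = (1-p)(2) ⇒ p = 2/7

p=2/7, q=1/5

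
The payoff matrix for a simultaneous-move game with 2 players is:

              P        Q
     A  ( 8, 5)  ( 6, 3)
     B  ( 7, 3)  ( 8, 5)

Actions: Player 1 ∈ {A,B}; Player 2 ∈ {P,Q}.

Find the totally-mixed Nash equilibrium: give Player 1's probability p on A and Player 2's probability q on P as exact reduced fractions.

P1 mixes 1/2 on A; P2 mixes 2/3 on P

P1 indiff ⇒ q·8+(1-q)·6 = q·7+(1-q)·8 ⇒ q(1) = (1-q)(2) ⇒ q = 2/3
P2 indiff ⇒ p·5+(1-p)·3 = p·3+(1-p)·5 ⇒ p(2) = (1-p)(2) ⇒ p = 1/2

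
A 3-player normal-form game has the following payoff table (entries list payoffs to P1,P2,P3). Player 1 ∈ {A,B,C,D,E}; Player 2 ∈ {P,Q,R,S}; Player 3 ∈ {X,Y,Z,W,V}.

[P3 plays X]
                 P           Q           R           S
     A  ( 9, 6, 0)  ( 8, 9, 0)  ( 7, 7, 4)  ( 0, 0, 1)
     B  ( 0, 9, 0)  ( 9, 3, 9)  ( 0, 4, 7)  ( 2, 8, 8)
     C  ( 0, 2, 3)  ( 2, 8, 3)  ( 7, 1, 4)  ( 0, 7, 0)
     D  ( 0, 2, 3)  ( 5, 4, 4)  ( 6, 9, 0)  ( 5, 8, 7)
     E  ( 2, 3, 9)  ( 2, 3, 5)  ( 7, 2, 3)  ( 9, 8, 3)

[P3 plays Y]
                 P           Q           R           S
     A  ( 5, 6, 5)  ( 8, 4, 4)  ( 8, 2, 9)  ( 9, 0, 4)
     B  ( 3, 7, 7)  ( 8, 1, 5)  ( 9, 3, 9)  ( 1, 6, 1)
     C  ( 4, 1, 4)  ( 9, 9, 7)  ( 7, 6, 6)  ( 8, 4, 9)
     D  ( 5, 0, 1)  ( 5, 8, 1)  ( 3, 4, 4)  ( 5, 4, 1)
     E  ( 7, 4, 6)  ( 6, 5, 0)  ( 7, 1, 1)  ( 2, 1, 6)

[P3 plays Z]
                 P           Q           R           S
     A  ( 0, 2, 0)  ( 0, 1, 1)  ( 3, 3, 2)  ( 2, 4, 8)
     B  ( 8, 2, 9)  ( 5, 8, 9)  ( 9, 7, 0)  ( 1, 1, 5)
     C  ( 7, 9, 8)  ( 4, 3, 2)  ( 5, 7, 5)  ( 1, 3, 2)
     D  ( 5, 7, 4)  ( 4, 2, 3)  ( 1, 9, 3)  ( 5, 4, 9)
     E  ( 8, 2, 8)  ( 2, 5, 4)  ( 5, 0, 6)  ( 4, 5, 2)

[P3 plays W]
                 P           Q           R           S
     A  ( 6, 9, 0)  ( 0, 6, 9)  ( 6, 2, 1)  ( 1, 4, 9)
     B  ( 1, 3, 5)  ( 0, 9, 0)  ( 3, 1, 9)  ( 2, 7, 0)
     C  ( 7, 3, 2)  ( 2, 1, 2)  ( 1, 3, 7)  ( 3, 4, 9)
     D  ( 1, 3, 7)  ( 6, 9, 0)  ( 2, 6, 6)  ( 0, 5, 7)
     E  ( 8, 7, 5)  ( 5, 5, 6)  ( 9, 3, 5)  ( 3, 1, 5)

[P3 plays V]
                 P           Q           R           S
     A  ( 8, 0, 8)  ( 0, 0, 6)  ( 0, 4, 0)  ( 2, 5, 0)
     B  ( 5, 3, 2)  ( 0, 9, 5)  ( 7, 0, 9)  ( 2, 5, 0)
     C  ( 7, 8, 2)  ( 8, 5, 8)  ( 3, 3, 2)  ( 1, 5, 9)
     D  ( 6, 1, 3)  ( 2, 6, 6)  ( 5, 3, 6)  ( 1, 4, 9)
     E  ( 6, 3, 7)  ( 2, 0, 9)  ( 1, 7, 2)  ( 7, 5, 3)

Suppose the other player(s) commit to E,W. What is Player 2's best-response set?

argmax u_2 = {P}

u_2(P vs E,W) = 7
u_2(Q vs E,W) = 5
u_2(R vs E,W) = 3
u_2(S vs E,W) = 1
max payoff 7 at {P}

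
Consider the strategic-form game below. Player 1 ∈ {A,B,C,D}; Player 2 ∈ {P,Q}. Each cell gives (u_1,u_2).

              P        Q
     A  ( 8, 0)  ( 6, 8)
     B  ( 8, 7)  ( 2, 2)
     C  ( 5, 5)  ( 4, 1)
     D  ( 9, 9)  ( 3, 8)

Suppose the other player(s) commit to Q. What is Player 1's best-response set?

u_1(A vs Q) = 6
u_1(B vs Q) = 2
u_1(C vs Q) = 4
u_1(D vs Q) = 3
max payoff 6 at {A}

argmax u_1 = {A}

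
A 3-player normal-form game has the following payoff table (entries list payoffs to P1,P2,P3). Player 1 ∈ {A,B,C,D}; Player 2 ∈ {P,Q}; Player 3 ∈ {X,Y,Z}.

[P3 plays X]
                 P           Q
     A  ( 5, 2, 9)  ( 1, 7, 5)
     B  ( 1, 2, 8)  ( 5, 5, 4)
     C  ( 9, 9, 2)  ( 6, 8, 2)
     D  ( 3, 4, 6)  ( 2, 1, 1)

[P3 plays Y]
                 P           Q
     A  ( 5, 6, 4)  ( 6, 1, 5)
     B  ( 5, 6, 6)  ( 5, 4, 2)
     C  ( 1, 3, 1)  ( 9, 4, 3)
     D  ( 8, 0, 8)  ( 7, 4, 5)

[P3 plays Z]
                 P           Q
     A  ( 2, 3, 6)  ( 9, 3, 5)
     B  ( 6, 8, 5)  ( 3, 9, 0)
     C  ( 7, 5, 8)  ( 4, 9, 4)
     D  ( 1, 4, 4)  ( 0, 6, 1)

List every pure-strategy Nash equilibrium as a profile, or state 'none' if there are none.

Nash profiles: (A,Q,Z)

(A,P,X): not NE [P1→C gives 9>5; P2→Q gives 7>2]
(A,P,Y): not NE [P1→D gives 8>5; P3→X gives 9>4]
(A,P,Z): not NE [P1→C gives 7>2; P3→X gives 9>6]
(A,Q,X): not NE [P1→C gives 6>1]
(A,Q,Y): not NE [P1→C gives 9>6; P2→P gives 6>1]
(A,Q,Z): NE
(B,P,X): not NE [P1→C gives 9>1; P2→Q gives 5>2]
(B,P,Y): not NE [P1→D gives 8>5; P3→X gives 8>6]
(B,P,Z): not NE [P1→C gives 7>6; P2→Q gives 9>8; P3→X gives 8>5]
(B,Q,X): not NE [P1→C gives 6>5]
(B,Q,Y): not NE [P1→C gives 9>5; P2→P gives 6>4; P3→X gives 4>2]
(B,Q,Z): not NE [P1→A gives 9>3; P3→X gives 4>0]
(C,P,X): not NE [P3→Z gives 8>2]
(C,P,Y): not NE [P1→D gives 8>1; P2→Q gives 4>3; P3→Z gives 8>1]
(C,P,Z): not NE [P2→Q gives 9>5]
(C,Q,X): not NE [P2→P gives 9>8; P3→Z gives 4>2]
(C,Q,Y): not NE [P3→Z gives 4>3]
(C,Q,Z): not NE [P1→A gives 9>4]
(D,P,X): not NE [P1→C gives 9>3; P3→Y gives 8>6]
(D,P,Y): not NE [P2→Q gives 4>0]
(D,P,Z): not NE [P1→C gives 7>1; P2→Q gives 6>4; P3→Y gives 8>4]
(D,Q,X): not NE [P1→C gives 6>2; P2→P gives 4>1; P3→Y gives 5>1]
(D,Q,Y): not NE [P1→C gives 9>7]
(D,Q,Z): not NE [P1→A gives 9>0; P3→Y gives 5>1]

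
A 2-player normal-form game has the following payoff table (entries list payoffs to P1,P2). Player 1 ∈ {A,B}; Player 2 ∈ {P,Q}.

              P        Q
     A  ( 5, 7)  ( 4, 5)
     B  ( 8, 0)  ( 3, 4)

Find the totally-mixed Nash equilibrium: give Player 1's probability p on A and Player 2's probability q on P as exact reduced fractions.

P1 indiff ⇒ q·5+(1-q)·4 = q·8+(1-q)·3 ⇒ q(-3) = (1-q)(-1) ⇒ q = 1/4
P2 indiff ⇒ p·7+(1-p)·0 = p·5+(1-p)·4 ⇒ p(2) = (1-p)(4) ⇒ p = 2/3

p=2/3, q=1/4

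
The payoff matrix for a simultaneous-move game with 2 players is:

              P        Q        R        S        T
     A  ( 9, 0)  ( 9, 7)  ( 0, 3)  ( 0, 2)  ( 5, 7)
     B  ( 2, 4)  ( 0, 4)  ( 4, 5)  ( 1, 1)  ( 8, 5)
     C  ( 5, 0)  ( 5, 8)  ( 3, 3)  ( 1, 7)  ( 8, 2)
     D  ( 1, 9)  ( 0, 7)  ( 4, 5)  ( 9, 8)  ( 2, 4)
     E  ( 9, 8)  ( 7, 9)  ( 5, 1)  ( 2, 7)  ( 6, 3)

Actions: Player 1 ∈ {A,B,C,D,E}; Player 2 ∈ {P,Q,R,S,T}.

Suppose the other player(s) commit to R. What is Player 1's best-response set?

u_1(A vs R) = 0
u_1(B vs R) = 4
u_1(C vs R) = 3
u_1(D vs R) = 4
u_1(E vs R) = 5
max payoff 5 at {E}

P1 best: {E}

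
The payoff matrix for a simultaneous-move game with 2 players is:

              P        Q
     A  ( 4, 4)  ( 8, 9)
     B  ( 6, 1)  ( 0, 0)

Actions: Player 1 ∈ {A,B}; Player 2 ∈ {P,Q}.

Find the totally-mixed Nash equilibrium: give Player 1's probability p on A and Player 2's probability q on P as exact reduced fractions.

P1 indiff ⇒ q·4+(1-q)·8 = q·6+(1-q)·0 ⇒ q(-2) = (1-q)(-8) ⇒ q = 4/5
P2 indiff ⇒ p·4+(1-p)·1 = p·9+(1-p)·0 ⇒ p(-5) = (1-p)(-1) ⇒ p = 1/6

(p,q) = (1/6, 4/5)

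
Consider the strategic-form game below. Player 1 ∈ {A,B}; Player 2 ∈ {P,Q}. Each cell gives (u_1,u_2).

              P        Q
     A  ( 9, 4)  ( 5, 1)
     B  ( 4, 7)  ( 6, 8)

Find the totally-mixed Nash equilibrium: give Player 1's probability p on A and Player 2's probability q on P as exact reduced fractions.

P1 indiff ⇒ q·9+(1-q)·5 = q·4+(1-q)·6 ⇒ q(5) = (1-q)(1) ⇒ q = 1/6
P2 indiff ⇒ p·4+(1-p)·7 = p·1+(1-p)·8 ⇒ p(3) = (1-p)(1) ⇒ p = 1/4

p=1/4, q=1/6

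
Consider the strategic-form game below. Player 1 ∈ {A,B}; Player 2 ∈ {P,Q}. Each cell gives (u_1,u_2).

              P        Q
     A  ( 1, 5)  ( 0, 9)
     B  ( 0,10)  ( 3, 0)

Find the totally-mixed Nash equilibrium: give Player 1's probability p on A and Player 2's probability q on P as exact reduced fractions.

p=5/7, q=3/4

P1 indiff ⇒ q·1+(1-q)·0 = q·0+(1-q)·3 ⇒ q(1) = (1-q)(3) ⇒ q = 3/4
P2 indiff ⇒ p·5+(1-p)·10 = p·9+(1-p)·0 ⇒ p(-4) = (1-p)(-10) ⇒ p = 5/7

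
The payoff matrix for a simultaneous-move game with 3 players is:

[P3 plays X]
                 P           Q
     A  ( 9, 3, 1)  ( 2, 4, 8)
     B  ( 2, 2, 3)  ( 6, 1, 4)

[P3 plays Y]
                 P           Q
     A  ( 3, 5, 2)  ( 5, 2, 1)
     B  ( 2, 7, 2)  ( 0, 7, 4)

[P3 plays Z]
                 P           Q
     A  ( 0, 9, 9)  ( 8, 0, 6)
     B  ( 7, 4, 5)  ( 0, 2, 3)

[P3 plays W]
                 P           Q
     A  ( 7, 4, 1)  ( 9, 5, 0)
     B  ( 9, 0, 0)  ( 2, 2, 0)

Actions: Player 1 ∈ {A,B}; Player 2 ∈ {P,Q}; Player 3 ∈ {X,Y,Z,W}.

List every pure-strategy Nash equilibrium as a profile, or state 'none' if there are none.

(A,P,X): not NE [P2→Q gives 4>3; P3→Z gives 9>1]
(A,P,Y): not NE [P3→Z gives 9>2]
(A,P,Z): not NE [P1→B gives 7>0]
(A,P,W): not NE [P1→B gives 9>7; P2→Q gives 5>4; P3→Z gives 9>1]
(A,Q,X): not NE [P1→B gives 6>2]
(A,Q,Y): not NE [P2→P gives 5>2; P3→X gives 8>1]
(A,Q,Z): not NE [P2→P gives 9>0; P3→X gives 8>6]
(A,Q,W): not NE [P3→X gives 8>0]
(B,P,X): not NE [P1→A gives 9>2; P3→Z gives 5>3]
(B,P,Y): not NE [P1→A gives 3>2; P3→Z gives 5>2]
(B,P,Z): NE
(B,P,W): not NE [P2→Q gives 2>0; P3→Z gives 5>0]
(B,Q,X): not NE [P2→P gives 2>1]
(B,Q,Y): not NE [P1→A gives 5>0]
(B,Q,Z): not NE [P1→A gives 8>0; P2→P gives 4>2; P3→Y gives 4>3]
(B,Q,W): not NE [P1→A gives 9>2; P3→Y gives 4>0]

Nash profiles: (B,P,Z)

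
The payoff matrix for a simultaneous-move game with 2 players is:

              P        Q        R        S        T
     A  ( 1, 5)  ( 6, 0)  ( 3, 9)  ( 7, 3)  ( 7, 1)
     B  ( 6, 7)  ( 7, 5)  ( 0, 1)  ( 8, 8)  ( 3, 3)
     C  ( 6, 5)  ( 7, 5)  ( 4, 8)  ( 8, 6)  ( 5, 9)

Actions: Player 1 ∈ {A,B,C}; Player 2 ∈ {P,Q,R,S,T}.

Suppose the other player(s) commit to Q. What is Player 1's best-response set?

argmax u_1 = {B,C}

u_1(A vs Q) = 6
u_1(B vs Q) = 7
u_1(C vs Q) = 7
max payoff 7 at {B,C}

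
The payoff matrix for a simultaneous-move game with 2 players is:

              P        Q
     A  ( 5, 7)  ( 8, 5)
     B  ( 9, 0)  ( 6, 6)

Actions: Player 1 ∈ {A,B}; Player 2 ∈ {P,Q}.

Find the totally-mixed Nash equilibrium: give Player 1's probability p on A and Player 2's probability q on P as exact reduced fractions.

(p,q) = (3/4, 1/3)

P1 indiff ⇒ q·5+(1-q)·8 = q·9+(1-q)·6 ⇒ q(-4) = (1-q)(-2) ⇒ q = 1/3
P2 indiff ⇒ p·7+(1-p)·0 = p·5+(1-p)·6 ⇒ p(2) = (1-p)(6) ⇒ p = 3/4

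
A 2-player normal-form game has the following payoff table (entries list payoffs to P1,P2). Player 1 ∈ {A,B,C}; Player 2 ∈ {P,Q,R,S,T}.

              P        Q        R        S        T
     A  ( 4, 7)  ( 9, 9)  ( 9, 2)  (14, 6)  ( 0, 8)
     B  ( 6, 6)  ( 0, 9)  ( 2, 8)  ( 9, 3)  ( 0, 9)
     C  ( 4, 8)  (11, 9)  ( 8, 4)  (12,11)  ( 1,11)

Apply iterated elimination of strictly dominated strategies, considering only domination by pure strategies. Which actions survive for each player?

Survivors P1:{A,C} P2:{Q,S,T}

P2 drop P (Q beats it: A:9>7 B:9>6 C:9>8)
P1 drop B (C beats it: Q:11>0 R:8>2 S:12>9 T:1>0)
P2 drop R (Q beats it: A:9>2 C:9>4)
P1→{A,C} P2→{Q,S,T}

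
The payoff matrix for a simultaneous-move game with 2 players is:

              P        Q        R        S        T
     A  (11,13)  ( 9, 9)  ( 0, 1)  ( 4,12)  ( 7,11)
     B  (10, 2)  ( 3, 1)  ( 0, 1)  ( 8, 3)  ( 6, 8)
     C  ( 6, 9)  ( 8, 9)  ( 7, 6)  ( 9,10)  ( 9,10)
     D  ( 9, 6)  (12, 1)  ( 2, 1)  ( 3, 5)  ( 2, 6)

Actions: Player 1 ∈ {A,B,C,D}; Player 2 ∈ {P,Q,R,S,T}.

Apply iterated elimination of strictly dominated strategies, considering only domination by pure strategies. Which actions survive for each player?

IESDS → P1:{A,B,C} P2:{P,S,T}

P2 drop Q (S beats it: A:12>9 B:3>1 C:10>9 D:5>1)
P2 drop R (P beats it: A:13>1 B:2>1 C:9>6 D:6>1)
P1 drop D (A beats it: P:11>9 S:4>3 T:7>2)
P1→{A,B,C} P2→{P,S,T}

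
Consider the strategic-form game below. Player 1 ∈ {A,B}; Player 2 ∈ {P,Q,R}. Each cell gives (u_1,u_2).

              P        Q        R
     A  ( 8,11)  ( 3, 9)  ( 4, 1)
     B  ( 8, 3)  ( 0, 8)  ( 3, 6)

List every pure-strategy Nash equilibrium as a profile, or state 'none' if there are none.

NE set: (A,P)

(A,P): NE
(A,Q): not NE [P2→P gives 11>9]
(A,R): not NE [P2→P gives 11>1]
(B,P): not NE [P2→Q gives 8>3]
(B,Q): not NE [P1→A gives 3>0]
(B,R): not NE [P1→A gives 4>3; P2→Q gives 8>6]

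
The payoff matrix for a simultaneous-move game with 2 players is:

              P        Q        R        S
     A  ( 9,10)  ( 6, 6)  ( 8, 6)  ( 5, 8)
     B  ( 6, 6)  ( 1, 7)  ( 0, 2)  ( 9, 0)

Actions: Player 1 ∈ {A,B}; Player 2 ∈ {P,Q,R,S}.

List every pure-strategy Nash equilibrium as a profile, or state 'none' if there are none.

Nash profiles: (A,P)

(A,P): NE
(A,Q): not NE [P2→P gives 10>6]
(A,R): not NE [P2→P gives 10>6]
(A,S): not NE [P1→B gives 9>5; P2→P gives 10>8]
(B,P): not NE [P1→A gives 9>6; P2→Q gives 7>6]
(B,Q): not NE [P1→A gives 6>1]
(B,R): not NE [P1→A gives 8>0; P2→Q gives 7>2]
(B,S): not NE [P2→Q gives 7>0]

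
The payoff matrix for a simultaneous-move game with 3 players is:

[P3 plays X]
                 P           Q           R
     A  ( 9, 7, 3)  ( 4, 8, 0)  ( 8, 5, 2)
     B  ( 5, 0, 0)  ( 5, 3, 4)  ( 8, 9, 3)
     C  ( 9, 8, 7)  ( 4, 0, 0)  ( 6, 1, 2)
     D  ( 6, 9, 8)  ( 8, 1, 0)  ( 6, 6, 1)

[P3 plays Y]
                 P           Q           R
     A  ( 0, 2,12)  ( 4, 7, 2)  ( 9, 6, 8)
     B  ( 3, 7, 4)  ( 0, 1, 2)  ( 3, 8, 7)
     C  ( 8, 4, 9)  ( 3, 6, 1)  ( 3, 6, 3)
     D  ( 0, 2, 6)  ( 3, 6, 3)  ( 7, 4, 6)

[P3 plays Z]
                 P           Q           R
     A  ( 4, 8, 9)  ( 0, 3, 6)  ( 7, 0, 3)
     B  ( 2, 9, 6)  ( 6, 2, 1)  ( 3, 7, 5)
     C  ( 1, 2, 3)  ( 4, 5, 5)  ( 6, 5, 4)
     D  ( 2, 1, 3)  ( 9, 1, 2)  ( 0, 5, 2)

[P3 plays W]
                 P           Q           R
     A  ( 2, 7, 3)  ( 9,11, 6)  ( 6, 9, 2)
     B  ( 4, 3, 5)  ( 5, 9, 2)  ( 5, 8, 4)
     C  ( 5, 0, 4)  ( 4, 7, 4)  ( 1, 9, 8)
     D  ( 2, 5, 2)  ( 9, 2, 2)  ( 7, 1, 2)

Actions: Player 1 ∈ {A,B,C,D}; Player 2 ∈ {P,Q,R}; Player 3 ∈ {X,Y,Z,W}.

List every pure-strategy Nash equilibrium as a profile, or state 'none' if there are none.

PSNE = {(A,Q,W)}

(A,P,X): not NE [P2→Q gives 8>7; P3→Y gives 12>3]
(A,P,Y): not NE [P1→C gives 8>0; P2→Q gives 7>2]
(A,P,Z): not NE [P3→Y gives 12>9]
(A,P,W): not NE [P1→C gives 5>2; P2→Q gives 11>7; P3→Y gives 12>3]
(A,Q,X): not NE [P1→D gives 8>4; P3→W gives 6>0]
(A,Q,Y): not NE [P3→W gives 6>2]
(A,Q,Z): not NE [P1→D gives 9>0; P2→P gives 8>3]
(A,Q,W): NE
(A,R,X): not NE [P2→Q gives 8>5; P3→Y gives 8>2]
(A,R,Y): not NE [P2→Q gives 7>6]
(A,R,Z): not NE [P2→P gives 8>0; P3→Y gives 8>3]
(A,R,W): not NE [P1→D gives 7>6; P2→Q gives 11>9; P3→Y gives 8>2]
(B,P,X): not NE [P1→C gives 9>5; P2→R gives 9>0; P3→Z gives 6>0]
(B,P,Y): not NE [P1→C gives 8>3; P2→R gives 8>7; P3→Z gives 6>4]
(B,P,Z): not NE [P1→A gives 4>2]
(B,P,W): not NE [P1→C gives 5>4; P2→Q gives 9>3; P3→Z gives 6>5]
(B,Q,X): not NE [P1→D gives 8>5; P2→R gives 9>3]
(B,Q,Y): not NE [P1→A gives 4>0; P2→R gives 8>1; P3→X gives 4>2]
(B,Q,Z): not NE [P1→D gives 9>6; P2→P gives 9>2; P3→X gives 4>1]
(B,Q,W): not NE [P1→D gives 9>5; P3→X gives 4>2]
(B,R,X): not NE [P3→Y gives 7>3]
(B,R,Y): not NE [P1→A gives 9>3]
(B,R,Z): not NE [P1→A gives 7>3; P2→P gives 9>7; P3→Y gives 7>5]
(B,R,W): not NE [P1→D gives 7>5; P2→Q gives 9>8; P3→Y gives 7>4]
(C,P,X): not NE [P3→Y gives 9>7]
(C,P,Y): not NE [P2→R gives 6>4]
(C,P,Z): not NE [P1→A gives 4>1; P2→R gives 5>2; P3→Y gives 9>3]
(C,P,W): not NE [P2→R gives 9>0; P3→Y gives 9>4]
(C,Q,X): not NE [P1→D gives 8>4; P2→P gives 8>0; P3→Z gives 5>0]
(C,Q,Y): not NE [P1→A gives 4>3; P3→Z gives 5>1]
(C,Q,Z): not NE [P1→D gives 9>4]
(C,Q,W): not NE [P1→D gives 9>4; P2→R gives 9>7; P3→Z gives 5>4]
(C,R,X): not NE [P1→B gives 8>6; P2→P gives 8>1; P3→W gives 8>2]
(C,R,Y): not NE [P1→A gives 9>3; P3→W gives 8>3]
(C,R,Z): not NE [P1→A gives 7>6; P3→W gives 8>4]
(C,R,W): not NE [P1→D gives 7>1]
(D,P,X): not NE [P1→C gives 9>6]
(D,P,Y): not NE [P1→C gives 8>0; P2→Q gives 6>2; P3→X gives 8>6]
(D,P,Z): not NE [P1→A gives 4>2; P2→R gives 5>1; P3→X gives 8>3]
(D,P,W): not NE [P1→C gives 5>2; P3→X gives 8>2]
(D,Q,X): not NE [P2→P gives 9>1; P3→Y gives 3>0]
(D,Q,Y): not NE [P1→A gives 4>3]
(D,Q,Z): not NE [P2→R gives 5>1; P3→Y gives 3>2]
(D,Q,W): not NE [P2→P gives 5>2; P3→Y gives 3>2]
(D,R,X): not NE [P1→B gives 8>6; P2→P gives 9>6; P3→Y gives 6>1]
(D,R,Y): not NE [P1→A gives 9>7; P2→Q gives 6>4]
(D,R,Z): not NE [P1→A gives 7>0; P3→Y gives 6>2]
(D,R,W): not NE [P2→P gives 5>1; P3→Y gives 6>2]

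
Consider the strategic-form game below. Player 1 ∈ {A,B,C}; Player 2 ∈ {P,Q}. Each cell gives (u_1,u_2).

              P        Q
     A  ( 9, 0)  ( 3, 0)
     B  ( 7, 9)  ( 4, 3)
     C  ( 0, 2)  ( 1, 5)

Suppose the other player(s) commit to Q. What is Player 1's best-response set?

u_1(A vs Q) = 3
u_1(B vs Q) = 4
u_1(C vs Q) = 1
max payoff 4 at {B}

BR_1 = {B}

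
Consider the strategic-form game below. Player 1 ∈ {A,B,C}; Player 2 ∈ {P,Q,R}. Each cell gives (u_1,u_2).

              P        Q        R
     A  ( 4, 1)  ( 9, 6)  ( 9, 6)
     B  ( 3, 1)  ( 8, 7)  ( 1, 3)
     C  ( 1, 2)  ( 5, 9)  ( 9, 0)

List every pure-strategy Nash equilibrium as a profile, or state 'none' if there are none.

PSNE = {(A,Q), (A,R)}

(A,P): not NE [P2→R gives 6>1]
(A,Q): NE
(A,R): NE
(B,P): not NE [P1→A gives 4>3; P2→Q gives 7>1]
(B,Q): not NE [P1→A gives 9>8]
(B,R): not NE [P1→C gives 9>1; P2→Q gives 7>3]
(C,P): not NE [P1→A gives 4>1; P2→Q gives 9>2]
(C,Q): not NE [P1→A gives 9>5]
(C,R): not NE [P2→Q gives 9>0]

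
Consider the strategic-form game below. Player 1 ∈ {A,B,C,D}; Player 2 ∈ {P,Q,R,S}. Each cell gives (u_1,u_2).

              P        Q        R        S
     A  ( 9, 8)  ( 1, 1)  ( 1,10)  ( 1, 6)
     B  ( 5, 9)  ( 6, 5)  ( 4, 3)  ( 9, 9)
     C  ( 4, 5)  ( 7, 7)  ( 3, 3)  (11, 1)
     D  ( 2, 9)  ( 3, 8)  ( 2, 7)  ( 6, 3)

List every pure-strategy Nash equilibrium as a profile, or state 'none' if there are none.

(A,P): not NE [P2→R gives 10>8]
(A,Q): not NE [P1→C gives 7>1; P2→R gives 10>1]
(A,R): not NE [P1→B gives 4>1]
(A,S): not NE [P1→C gives 11>1; P2→R gives 10>6]
(B,P): not NE [P1→A gives 9>5]
(B,Q): not NE [P1→C gives 7>6; P2→S gives 9>5]
(B,R): not NE [P2→S gives 9>3]
(B,S): not NE [P1→C gives 11>9]
(C,P): not NE [P1→A gives 9>4; P2→Q gives 7>5]
(C,Q): NE
(C,R): not NE [P1→B gives 4>3; P2→Q gives 7>3]
(C,S): not NE [P2→Q gives 7>1]
(D,P): not NE [P1→A gives 9>2]
(D,Q): not NE [P1→C gives 7>3; P2→P gives 9>8]
(D,R): not NE [P1→B gives 4>2; P2→P gives 9>7]
(D,S): not NE [P1→C gives 11>6; P2→P gives 9>3]

NE set: (C,Q)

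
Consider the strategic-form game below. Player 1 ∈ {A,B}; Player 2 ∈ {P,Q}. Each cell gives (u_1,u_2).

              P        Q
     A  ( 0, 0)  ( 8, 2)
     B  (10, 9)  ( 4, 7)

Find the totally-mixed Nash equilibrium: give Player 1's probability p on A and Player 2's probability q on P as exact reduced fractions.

P1 indiff ⇒ q·0+(1-q)·8 = q·10+(1-q)·4 ⇒ q(-10) = (1-q)(-4) ⇒ q = 2/7
P2 indiff ⇒ p·0+(1-p)·9 = p·2+(1-p)·7 ⇒ p(-2) = (1-p)(-2) ⇒ p = 1/2

P1 mixes 1/2 on A; P2 mixes 2/7 on P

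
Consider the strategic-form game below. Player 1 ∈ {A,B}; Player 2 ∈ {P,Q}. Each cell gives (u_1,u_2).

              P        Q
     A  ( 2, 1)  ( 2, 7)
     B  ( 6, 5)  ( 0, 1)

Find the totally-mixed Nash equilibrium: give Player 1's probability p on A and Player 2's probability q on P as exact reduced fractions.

P1 mixes 2/5 on A; P2 mixes 1/3 on P

P1 indiff ⇒ q·2+(1-q)·2 = q·6+(1-q)·0 ⇒ q(-4) = (1-q)(-2) ⇒ q = 1/3
P2 indiff ⇒ p·1+(1-p)·5 = p·7+(1-p)·1 ⇒ p(-6) = (1-p)(-4) ⇒ p = 2/5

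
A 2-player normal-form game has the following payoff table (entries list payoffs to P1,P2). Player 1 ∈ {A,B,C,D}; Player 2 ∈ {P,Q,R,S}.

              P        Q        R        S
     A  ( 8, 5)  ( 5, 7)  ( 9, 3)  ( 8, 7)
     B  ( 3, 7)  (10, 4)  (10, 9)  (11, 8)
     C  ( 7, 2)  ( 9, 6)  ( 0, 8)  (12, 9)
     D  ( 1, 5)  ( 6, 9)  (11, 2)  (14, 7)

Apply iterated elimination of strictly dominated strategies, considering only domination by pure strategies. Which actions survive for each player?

P2 drop P (S beats it: A:7>5 B:8>7 C:9>2 D:7>5)
P1 drop A (B beats it: Q:10>5 R:10>9 S:11>8)
P1→{B,C,D} P2→{Q,R,S}

Remaining: P1:{B,C,D} P2:{Q,R,S}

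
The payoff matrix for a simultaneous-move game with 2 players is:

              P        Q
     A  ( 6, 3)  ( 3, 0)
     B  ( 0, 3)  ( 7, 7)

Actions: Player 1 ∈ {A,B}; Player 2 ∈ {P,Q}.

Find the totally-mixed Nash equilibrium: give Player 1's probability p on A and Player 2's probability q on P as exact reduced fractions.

P1 indiff ⇒ q·6+(1-q)·3 = q·0+(1-q)·7 ⇒ q(6) = (1-q)(4) ⇒ q = 2/5
P2 indiff ⇒ p·3+(1-p)·3 = p·0+(1-p)·7 ⇒ p(3) = (1-p)(4) ⇒ p = 4/7

(p,q) = (4/7, 2/5)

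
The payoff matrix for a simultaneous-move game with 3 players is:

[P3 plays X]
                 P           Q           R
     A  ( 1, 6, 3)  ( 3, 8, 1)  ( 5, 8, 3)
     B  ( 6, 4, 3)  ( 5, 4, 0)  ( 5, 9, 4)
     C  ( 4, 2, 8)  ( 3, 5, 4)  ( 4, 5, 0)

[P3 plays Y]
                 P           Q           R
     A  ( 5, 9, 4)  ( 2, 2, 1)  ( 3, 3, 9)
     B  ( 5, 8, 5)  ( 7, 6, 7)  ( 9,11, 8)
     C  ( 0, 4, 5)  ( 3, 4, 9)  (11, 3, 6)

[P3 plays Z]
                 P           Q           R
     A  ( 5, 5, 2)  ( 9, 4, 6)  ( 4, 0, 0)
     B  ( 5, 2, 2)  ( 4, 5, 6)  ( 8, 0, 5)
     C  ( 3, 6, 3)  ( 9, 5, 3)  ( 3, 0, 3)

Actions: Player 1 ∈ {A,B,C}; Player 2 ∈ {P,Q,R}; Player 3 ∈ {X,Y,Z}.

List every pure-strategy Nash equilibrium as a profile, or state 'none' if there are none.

NE set: (A,P,Y)

(A,P,X): not NE [P1→B gives 6>1; P2→R gives 8>6; P3→Y gives 4>3]
(A,P,Y): NE
(A,P,Z): not NE [P3→Y gives 4>2]
(A,Q,X): not NE [P1→B gives 5>3; P3→Z gives 6>1]
(A,Q,Y): not NE [P1→B gives 7>2; P2→P gives 9>2; P3→Z gives 6>1]
(A,Q,Z): not NE [P2→P gives 5>4]
(A,R,X): not NE [P3→Y gives 9>3]
(A,R,Y): not NE [P1→C gives 11>3; P2→P gives 9>3]
(A,R,Z): not NE [P1→B gives 8>4; P2→P gives 5>0; P3→Y gives 9>0]
(B,P,X): not NE [P2→R gives 9>4; P3→Y gives 5>3]
(B,P,Y): not NE [P2→R gives 11>8]
(B,P,Z): not NE [P2→Q gives 5>2; P3→Y gives 5>2]
(B,Q,X): not NE [P2→R gives 9>4; P3→Y gives 7>0]
(B,Q,Y): not NE [P2→R gives 11>6]
(B,Q,Z): not NE [P1→C gives 9>4; P3→Y gives 7>6]
(B,R,X): not NE [P3→Y gives 8>4]
(B,R,Y): not NE [P1→C gives 11>9]
(B,R,Z): not NE [P2→Q gives 5>0; P3→Y gives 8>5]
(C,P,X): not NE [P1→B gives 6>4; P2→R gives 5>2]
(C,P,Y): not NE [P1→B gives 5>0; P3→X gives 8>5]
(C,P,Z): not NE [P1→B gives 5>3; P3→X gives 8>3]
(C,Q,X): not NE [P1→B gives 5>3; P3→Y gives 9>4]
(C,Q,Y): not NE [P1→B gives 7>3]
(C,Q,Z): not NE [P2→P gives 6>5; P3→Y gives 9>3]
(C,R,X): not NE [P1→B gives 5>4; P3→Y gives 6>0]
(C,R,Y): not NE [P2→Q gives 4>3]
(C,R,Z): not NE [P1→B gives 8>3; P2→P gives 6>0; P3→Y gives 6>3]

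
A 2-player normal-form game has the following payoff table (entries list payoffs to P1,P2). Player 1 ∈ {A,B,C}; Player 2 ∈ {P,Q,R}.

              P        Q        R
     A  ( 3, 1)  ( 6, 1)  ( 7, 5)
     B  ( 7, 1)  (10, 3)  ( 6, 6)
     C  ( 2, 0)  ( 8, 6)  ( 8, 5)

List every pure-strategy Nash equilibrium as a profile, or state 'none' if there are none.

Equilibria: none

(A,P): not NE [P1→B gives 7>3; P2→R gives 5>1]
(A,Q): not NE [P1→B gives 10>6; P2→R gives 5>1]
(A,R): not NE [P1→C gives 8>7]
(B,P): not NE [P2→R gives 6>1]
(B,Q): not NE [P2→R gives 6>3]
(B,R): not NE [P1→C gives 8>6]
(C,P): not NE [P1→B gives 7>2; P2→Q gives 6>0]
(C,Q): not NE [P1→B gives 10>8]
(C,R): not NE [P2→Q gives 6>5]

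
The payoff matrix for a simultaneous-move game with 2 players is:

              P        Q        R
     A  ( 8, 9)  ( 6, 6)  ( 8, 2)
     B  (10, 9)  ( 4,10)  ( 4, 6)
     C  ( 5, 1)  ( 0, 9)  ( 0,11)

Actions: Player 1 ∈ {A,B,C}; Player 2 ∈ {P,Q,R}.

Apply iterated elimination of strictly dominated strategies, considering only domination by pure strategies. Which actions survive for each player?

P1 drop C (A beats it: P:8>5 Q:6>0 R:8>0)
P2 drop R (P beats it: A:9>2 B:9>6)
P1→{A,B} P2→{P,Q}

Remaining: P1:{A,B} P2:{P,Q}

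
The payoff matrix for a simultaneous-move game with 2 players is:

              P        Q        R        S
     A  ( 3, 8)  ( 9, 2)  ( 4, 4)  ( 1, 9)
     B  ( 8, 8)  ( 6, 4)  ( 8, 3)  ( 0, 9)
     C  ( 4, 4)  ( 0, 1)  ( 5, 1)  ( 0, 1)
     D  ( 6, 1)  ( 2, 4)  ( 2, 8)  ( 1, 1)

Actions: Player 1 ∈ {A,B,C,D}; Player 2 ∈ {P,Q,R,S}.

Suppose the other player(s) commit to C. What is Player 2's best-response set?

u_2(P vs C) = 4
u_2(Q vs C) = 1
u_2(R vs C) = 1
u_2(S vs C) = 1
max payoff 4 at {P}

BR_2 = {P}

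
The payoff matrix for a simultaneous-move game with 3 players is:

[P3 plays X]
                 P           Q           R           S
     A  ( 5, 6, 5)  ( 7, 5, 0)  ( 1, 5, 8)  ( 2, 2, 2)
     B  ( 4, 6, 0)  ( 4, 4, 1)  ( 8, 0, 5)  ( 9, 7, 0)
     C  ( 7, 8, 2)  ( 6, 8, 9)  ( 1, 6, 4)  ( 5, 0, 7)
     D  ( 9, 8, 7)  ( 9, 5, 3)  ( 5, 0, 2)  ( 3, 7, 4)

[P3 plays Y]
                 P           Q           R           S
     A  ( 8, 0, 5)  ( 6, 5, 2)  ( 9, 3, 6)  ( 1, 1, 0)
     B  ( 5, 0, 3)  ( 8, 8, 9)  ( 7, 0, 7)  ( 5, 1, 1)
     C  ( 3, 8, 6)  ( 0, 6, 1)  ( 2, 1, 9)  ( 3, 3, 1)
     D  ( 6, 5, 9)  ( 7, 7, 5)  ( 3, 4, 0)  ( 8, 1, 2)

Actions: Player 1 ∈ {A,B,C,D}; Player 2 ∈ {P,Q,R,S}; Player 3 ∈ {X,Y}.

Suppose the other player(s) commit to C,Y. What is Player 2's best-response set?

u_2(P vs C,Y) = 8
u_2(Q vs C,Y) = 6
u_2(R vs C,Y) = 1
u_2(S vs C,Y) = 3
max payoff 8 at {P}

P2 best: {P}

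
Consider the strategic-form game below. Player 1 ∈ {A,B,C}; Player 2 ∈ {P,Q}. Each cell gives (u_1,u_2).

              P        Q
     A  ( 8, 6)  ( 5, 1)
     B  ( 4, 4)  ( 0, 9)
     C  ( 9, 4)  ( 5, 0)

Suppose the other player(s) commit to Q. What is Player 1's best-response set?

argmax u_1 = {A,C}

u_1(A vs Q) = 5
u_1(B vs Q) = 0
u_1(C vs Q) = 5
max payoff 5 at {A,C}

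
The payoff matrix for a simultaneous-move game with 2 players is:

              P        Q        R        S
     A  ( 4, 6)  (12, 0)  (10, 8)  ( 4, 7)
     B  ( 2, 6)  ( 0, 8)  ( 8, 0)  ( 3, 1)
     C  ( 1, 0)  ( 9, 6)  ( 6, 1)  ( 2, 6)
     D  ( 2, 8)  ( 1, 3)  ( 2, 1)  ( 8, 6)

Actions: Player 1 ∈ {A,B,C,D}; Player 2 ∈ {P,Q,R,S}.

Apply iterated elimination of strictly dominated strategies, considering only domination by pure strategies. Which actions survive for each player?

Survivors P1:{A,D} P2:{P,R,S}

P1 drop B (A beats it: P:4>2 Q:12>0 R:10>8 S:4>3)
P1 drop C (A beats it: P:4>1 Q:12>9 R:10>6 S:4>2)
P2 drop Q (P beats it: A:6>0 D:8>3)
P1→{A,D} P2→{P,R,S}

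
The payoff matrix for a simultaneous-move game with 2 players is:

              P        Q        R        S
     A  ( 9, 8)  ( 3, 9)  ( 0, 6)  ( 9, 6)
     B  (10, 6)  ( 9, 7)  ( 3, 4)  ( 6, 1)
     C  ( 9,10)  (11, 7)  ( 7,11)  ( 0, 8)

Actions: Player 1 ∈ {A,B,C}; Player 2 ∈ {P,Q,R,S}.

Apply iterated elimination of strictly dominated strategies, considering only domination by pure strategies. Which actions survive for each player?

Remaining: P1:{B,C} P2:{P,Q,R}

P2 drop S (P beats it: A:8>6 B:6>1 C:10>8)
P1 drop A (B beats it: P:10>9 Q:9>3 R:3>0)
P1→{B,C} P2→{P,Q,R}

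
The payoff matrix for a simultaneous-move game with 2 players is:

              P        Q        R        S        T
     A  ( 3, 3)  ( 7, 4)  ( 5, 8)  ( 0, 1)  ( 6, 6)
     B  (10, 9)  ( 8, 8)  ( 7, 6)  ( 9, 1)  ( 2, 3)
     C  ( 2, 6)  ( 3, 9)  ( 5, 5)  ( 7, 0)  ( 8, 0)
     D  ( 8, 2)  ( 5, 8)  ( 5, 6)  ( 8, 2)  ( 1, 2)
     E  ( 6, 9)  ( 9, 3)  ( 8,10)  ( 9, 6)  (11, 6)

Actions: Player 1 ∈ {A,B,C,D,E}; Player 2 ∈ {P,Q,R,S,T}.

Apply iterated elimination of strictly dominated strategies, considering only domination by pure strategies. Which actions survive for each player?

Survivors P1:{B,E} P2:{P,R}

P1 drop A (E beats it: P:6>3 Q:9>7 R:8>5 S:9>0 T:11>6)
P1 drop C (E beats it: P:6>2 Q:9>3 R:8>5 S:9>7 T:11>8)
P1 drop D (B beats it: P:10>8 Q:8>5 R:7>5 S:9>8 T:2>1)
P2 drop Q (P beats it: B:9>8 E:9>3)
P2 drop S (P beats it: B:9>1 E:9>6)
P2 drop T (P beats it: B:9>3 E:9>6)
P1→{B,E} P2→{P,R}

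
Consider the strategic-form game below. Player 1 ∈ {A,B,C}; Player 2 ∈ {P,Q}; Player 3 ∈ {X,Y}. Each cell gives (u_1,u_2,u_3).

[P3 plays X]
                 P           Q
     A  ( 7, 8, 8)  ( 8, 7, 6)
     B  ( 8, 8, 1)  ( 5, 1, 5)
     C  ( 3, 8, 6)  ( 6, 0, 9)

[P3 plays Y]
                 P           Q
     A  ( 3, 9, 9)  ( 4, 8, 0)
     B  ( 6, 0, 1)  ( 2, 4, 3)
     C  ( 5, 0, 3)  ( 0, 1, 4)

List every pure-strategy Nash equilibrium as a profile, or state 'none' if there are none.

PSNE = {(B,P,X)}

(A,P,X): not NE [P1→B gives 8>7; P3→Y gives 9>8]
(A,P,Y): not NE [P1→B gives 6>3]
(A,Q,X): not NE [P2→P gives 8>7]
(A,Q,Y): not NE [P2→P gives 9>8; P3→X gives 6>0]
(B,P,X): NE
(B,P,Y): not NE [P2→Q gives 4>0]
(B,Q,X): not NE [P1→A gives 8>5; P2→P gives 8>1]
(B,Q,Y): not NE [P1→A gives 4>2; P3→X gives 5>3]
(C,P,X): not NE [P1→B gives 8>3]
(C,P,Y): not NE [P1→B gives 6>5; P2→Q gives 1>0; P3→X gives 6>3]
(C,Q,X): not NE [P1→A gives 8>6; P2→P gives 8>0]
(C,Q,Y): not NE [P1→A gives 4>0; P3→X gives 9>4]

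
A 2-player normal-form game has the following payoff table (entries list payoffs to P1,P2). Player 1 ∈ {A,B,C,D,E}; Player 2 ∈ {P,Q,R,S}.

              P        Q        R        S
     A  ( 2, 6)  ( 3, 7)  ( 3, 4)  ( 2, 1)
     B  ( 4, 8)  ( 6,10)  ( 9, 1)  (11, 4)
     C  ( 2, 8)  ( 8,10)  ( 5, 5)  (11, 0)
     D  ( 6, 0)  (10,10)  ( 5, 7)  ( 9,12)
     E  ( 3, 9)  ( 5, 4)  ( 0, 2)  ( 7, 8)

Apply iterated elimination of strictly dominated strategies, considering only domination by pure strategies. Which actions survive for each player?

P1 drop A (B beats it: P:4>2 Q:6>3 R:9>3 S:11>2)
P1 drop E (B beats it: P:4>3 Q:6>5 R:9>0 S:11>7)
P2 drop P (Q beats it: B:10>8 C:10>8 D:10>0)
P2 drop R (Q beats it: B:10>1 C:10>5 D:10>7)
P1→{B,C,D} P2→{Q,S}

Remaining: P1:{B,C,D} P2:{Q,S}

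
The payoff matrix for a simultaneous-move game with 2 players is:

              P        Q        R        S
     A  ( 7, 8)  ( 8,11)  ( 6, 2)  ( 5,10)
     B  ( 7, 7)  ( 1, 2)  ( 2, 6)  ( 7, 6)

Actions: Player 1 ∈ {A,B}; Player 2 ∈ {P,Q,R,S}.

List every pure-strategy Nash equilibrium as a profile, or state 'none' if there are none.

(A,P): not NE [P2→Q gives 11>8]
(A,Q): NE
(A,R): not NE [P2→Q gives 11>2]
(A,S): not NE [P1→B gives 7>5; P2→Q gives 11>10]
(B,P): NE
(B,Q): not NE [P1→A gives 8>1; P2→P gives 7>2]
(B,R): not NE [P1→A gives 6>2; P2→P gives 7>6]
(B,S): not NE [P2→P gives 7>6]

NE set: (A,Q), (B,P)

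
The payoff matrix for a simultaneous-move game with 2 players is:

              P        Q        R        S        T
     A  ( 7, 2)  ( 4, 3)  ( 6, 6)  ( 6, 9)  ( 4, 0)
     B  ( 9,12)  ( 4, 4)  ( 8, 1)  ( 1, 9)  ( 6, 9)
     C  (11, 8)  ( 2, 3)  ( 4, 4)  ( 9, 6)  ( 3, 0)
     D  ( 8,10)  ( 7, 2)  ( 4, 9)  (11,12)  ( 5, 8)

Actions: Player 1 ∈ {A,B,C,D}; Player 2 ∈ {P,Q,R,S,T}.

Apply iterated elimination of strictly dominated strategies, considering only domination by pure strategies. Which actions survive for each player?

P2 drop Q (S beats it: A:9>3 B:9>4 C:6>3 D:12>2)
P2 drop R (S beats it: A:9>6 B:9>1 C:6>4 D:12>9)
P1 drop A (D beats it: P:8>7 S:11>6 T:5>4)
P2 drop T (P beats it: B:12>9 C:8>0 D:10>8)
P1 drop B (C beats it: P:11>9 S:9>1)
P1→{C,D} P2→{P,S}

Survivors P1:{C,D} P2:{P,S}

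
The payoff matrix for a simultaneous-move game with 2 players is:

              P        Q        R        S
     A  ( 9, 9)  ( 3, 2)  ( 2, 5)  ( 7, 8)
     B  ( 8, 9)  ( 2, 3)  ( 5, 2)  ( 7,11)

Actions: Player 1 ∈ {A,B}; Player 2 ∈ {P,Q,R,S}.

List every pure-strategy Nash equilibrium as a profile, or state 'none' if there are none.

(A,P): NE
(A,Q): not NE [P2→P gives 9>2]
(A,R): not NE [P1→B gives 5>2; P2→P gives 9>5]
(A,S): not NE [P2→P gives 9>8]
(B,P): not NE [P1→A gives 9>8; P2→S gives 11>9]
(B,Q): not NE [P1→A gives 3>2; P2→S gives 11>3]
(B,R): not NE [P2→S gives 11>2]
(B,S): NE

PSNE = {(A,P), (B,S)}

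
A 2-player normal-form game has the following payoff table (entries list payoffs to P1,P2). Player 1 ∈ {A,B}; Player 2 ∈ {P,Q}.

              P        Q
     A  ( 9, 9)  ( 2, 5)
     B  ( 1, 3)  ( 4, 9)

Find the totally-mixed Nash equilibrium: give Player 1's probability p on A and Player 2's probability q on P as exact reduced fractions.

p=3/5, q=1/5

P1 indiff ⇒ q·9+(1-q)·2 = q·1+(1-q)·4 ⇒ q(8) = (1-q)(2) ⇒ q = 1/5
P2 indiff ⇒ p·9+(1-p)·3 = p·5+(1-p)·9 ⇒ p(4) = (1-p)(6) ⇒ p = 3/5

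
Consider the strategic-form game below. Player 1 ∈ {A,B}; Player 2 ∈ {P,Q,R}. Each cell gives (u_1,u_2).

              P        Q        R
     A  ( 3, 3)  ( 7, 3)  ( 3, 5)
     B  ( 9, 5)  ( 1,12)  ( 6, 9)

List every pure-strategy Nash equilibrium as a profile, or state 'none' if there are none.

Equilibria: none

(A,P): not NE [P1→B gives 9>3; P2→R gives 5>3]
(A,Q): not NE [P2→R gives 5>3]
(A,R): not NE [P1→B gives 6>3]
(B,P): not NE [P2→Q gives 12>5]
(B,Q): not NE [P1→A gives 7>1]
(B,R): not NE [P2→Q gives 12>9]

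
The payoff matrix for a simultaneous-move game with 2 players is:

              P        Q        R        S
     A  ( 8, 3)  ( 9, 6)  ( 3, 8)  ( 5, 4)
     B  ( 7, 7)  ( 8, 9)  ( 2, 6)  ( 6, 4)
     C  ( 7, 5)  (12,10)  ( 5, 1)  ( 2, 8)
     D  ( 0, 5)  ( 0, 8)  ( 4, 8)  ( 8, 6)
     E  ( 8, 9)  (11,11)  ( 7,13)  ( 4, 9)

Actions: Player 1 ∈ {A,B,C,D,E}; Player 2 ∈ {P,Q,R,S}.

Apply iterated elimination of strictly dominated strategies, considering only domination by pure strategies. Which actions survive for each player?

P2 drop P (Q beats it: A:6>3 B:9>7 C:10>5 D:8>5 E:11>9)
P2 drop S (Q beats it: A:6>4 B:9>4 C:10>8 D:8>6 E:11>9)
P1 drop A (C beats it: Q:12>9 R:5>3)
P1 drop B (C beats it: Q:12>8 R:5>2)
P1 drop D (C beats it: Q:12>0 R:5>4)
P1→{C,E} P2→{Q,R}

Survivors P1:{C,E} P2:{Q,R}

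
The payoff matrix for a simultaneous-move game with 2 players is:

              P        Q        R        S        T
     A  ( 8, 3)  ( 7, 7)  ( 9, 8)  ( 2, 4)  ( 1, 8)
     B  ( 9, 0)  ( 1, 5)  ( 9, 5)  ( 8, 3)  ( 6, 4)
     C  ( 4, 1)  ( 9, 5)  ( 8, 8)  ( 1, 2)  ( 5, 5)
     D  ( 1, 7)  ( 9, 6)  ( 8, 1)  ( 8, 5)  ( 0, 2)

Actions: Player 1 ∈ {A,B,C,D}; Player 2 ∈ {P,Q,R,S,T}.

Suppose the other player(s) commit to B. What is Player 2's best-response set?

BR_2 = {Q,R}

u_2(P vs B) = 0
u_2(Q vs B) = 5
u_2(R vs B) = 5
u_2(S vs B) = 3
u_2(T vs B) = 4
max payoff 5 at {Q,R}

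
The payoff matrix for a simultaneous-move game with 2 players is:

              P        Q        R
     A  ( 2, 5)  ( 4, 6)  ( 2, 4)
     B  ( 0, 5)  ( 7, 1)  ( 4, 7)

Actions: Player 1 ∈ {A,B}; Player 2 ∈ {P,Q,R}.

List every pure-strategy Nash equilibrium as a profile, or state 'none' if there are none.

Nash profiles: (B,R)

(A,P): not NE [P2→Q gives 6>5]
(A,Q): not NE [P1→B gives 7>4]
(A,R): not NE [P1→B gives 4>2; P2→Q gives 6>4]
(B,P): not NE [P1→A gives 2>0; P2→R gives 7>5]
(B,Q): not NE [P2→R gives 7>1]
(B,R): NE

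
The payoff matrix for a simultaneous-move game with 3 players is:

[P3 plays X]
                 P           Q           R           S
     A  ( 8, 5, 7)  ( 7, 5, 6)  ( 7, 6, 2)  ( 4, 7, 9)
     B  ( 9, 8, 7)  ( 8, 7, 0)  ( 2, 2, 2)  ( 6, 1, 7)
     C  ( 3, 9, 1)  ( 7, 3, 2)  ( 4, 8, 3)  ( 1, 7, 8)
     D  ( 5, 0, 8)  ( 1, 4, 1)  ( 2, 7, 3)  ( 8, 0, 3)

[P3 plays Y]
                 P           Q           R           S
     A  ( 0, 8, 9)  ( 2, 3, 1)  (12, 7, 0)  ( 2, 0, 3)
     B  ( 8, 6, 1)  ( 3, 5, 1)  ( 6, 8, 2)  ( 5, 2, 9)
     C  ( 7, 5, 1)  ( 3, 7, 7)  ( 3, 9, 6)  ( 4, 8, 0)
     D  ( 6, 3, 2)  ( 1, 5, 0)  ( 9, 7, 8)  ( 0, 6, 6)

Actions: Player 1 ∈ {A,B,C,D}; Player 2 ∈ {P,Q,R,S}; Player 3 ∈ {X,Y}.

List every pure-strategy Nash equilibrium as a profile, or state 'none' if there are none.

(A,P,X): not NE [P1→B gives 9>8; P2→S gives 7>5; P3→Y gives 9>7]
(A,P,Y): not NE [P1→B gives 8>0]
(A,Q,X): not NE [P1→B gives 8>7; P2→S gives 7>5]
(A,Q,Y): not NE [P1→C gives 3>2; P2→P gives 8>3; P3→X gives 6>1]
(A,R,X): not NE [P2→S gives 7>6]
(A,R,Y): not NE [P2→P gives 8>7; P3→X gives 2>0]
(A,S,X): not NE [P1→D gives 8>4]
(A,S,Y): not NE [P1→B gives 5>2; P2→P gives 8>0; P3→X gives 9>3]
(B,P,X): NE
(B,P,Y): not NE [P2→R gives 8>6; P3→X gives 7>1]
(B,Q,X): not NE [P2→P gives 8>7; P3→Y gives 1>0]
(B,Q,Y): not NE [P2→R gives 8>5]
(B,R,X): not NE [P1→A gives 7>2; P2→P gives 8>2]
(B,R,Y): not NE [P1→A gives 12>6]
(B,S,X): not NE [P1→D gives 8>6; P2→P gives 8>1; P3→Y gives 9>7]
(B,S,Y): not NE [P2→R gives 8>2]
(C,P,X): not NE [P1→B gives 9>3]
(C,P,Y): not NE [P1→B gives 8>7; P2→R gives 9>5]
(C,Q,X): not NE [P1→B gives 8>7; P2→P gives 9>3; P3→Y gives 7>2]
(C,Q,Y): not NE [P2→R gives 9>7]
(C,R,X): not NE [P1→A gives 7>4; P2→P gives 9>8; P3→Y gives 6>3]
(C,R,Y): not NE [P1→A gives 12>3]
(C,S,X): not NE [P1→D gives 8>1; P2→P gives 9>7]
(C,S,Y): not NE [P1→B gives 5>4; P2→R gives 9>8; P3→X gives 8>0]
(D,P,X): not NE [P1→B gives 9>5; P2→R gives 7>0]
(D,P,Y): not NE [P1→B gives 8>6; P2→R gives 7>3; P3→X gives 8>2]
(D,Q,X): not NE [P1→B gives 8>1; P2→R gives 7>4]
(D,Q,Y): not NE [P1→C gives 3>1; P2→R gives 7>5; P3→X gives 1>0]
(D,R,X): not NE [P1→A gives 7>2; P3→Y gives 8>3]
(D,R,Y): not NE [P1→A gives 12>9]
(D,S,X): not NE [P2→R gives 7>0; P3→Y gives 6>3]
(D,S,Y): not NE [P1→B gives 5>0; P2→R gives 7>6]

PSNE = {(B,P,X)}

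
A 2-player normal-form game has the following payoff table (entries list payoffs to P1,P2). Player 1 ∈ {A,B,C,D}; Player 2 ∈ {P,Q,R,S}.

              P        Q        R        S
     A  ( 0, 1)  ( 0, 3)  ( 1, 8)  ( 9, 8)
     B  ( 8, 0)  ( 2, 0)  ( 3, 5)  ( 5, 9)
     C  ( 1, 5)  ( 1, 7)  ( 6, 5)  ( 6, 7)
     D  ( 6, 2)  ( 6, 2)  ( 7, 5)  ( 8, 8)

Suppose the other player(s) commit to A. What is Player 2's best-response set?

argmax u_2 = {R,S}

u_2(P vs A) = 1
u_2(Q vs A) = 3
u_2(R vs A) = 8
u_2(S vs A) = 8
max payoff 8 at {R,S}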